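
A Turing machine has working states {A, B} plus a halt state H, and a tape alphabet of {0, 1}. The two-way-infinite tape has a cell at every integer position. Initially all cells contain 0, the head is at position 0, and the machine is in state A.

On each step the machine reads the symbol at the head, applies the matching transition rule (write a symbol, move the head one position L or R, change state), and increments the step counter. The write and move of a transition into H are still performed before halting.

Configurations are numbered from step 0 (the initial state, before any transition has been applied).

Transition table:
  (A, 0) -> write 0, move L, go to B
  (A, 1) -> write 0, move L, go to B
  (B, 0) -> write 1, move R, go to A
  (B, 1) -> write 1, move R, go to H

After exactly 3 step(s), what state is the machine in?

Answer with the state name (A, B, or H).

Step 1: in state A at pos 0, read 0 -> (A,0)->write 0,move L,goto B. Now: state=B, head=-1, tape[-2..1]=0000 (head:  ^)
Step 2: in state B at pos -1, read 0 -> (B,0)->write 1,move R,goto A. Now: state=A, head=0, tape[-2..1]=0100 (head:   ^)
Step 3: in state A at pos 0, read 0 -> (A,0)->write 0,move L,goto B. Now: state=B, head=-1, tape[-2..1]=0100 (head:  ^)

Answer: B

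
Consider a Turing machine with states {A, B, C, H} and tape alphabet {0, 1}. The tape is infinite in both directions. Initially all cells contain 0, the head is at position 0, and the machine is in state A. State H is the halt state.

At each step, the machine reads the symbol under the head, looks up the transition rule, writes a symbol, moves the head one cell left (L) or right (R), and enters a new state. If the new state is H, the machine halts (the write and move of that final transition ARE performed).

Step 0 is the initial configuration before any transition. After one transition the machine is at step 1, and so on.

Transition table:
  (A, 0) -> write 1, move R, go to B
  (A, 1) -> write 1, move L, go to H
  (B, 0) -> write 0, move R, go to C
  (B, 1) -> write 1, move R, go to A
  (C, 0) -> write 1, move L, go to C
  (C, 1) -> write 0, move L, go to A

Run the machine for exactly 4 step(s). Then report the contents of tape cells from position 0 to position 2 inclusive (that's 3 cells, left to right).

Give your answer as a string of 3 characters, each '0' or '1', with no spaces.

Answer: 111

Derivation:
Step 1: in state A at pos 0, read 0 -> (A,0)->write 1,move R,goto B. Now: state=B, head=1, tape[-1..2]=0100 (head:   ^)
Step 2: in state B at pos 1, read 0 -> (B,0)->write 0,move R,goto C. Now: state=C, head=2, tape[-1..3]=01000 (head:    ^)
Step 3: in state C at pos 2, read 0 -> (C,0)->write 1,move L,goto C. Now: state=C, head=1, tape[-1..3]=01010 (head:   ^)
Step 4: in state C at pos 1, read 0 -> (C,0)->write 1,move L,goto C. Now: state=C, head=0, tape[-1..3]=01110 (head:  ^)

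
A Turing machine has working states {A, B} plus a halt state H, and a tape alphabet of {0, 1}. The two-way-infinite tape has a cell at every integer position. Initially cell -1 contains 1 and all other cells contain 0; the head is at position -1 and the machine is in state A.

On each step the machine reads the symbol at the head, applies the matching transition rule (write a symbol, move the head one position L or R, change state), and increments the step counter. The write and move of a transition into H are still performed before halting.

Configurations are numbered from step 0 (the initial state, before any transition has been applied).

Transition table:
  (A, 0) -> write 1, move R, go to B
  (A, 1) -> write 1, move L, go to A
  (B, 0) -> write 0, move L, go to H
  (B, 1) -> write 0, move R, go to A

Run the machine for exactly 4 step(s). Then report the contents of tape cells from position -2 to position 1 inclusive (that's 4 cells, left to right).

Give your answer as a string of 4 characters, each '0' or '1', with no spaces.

Answer: 1010

Derivation:
Step 1: in state A at pos -1, read 1 -> (A,1)->write 1,move L,goto A. Now: state=A, head=-2, tape[-3..0]=0010 (head:  ^)
Step 2: in state A at pos -2, read 0 -> (A,0)->write 1,move R,goto B. Now: state=B, head=-1, tape[-3..0]=0110 (head:   ^)
Step 3: in state B at pos -1, read 1 -> (B,1)->write 0,move R,goto A. Now: state=A, head=0, tape[-3..1]=01000 (head:    ^)
Step 4: in state A at pos 0, read 0 -> (A,0)->write 1,move R,goto B. Now: state=B, head=1, tape[-3..2]=010100 (head:     ^)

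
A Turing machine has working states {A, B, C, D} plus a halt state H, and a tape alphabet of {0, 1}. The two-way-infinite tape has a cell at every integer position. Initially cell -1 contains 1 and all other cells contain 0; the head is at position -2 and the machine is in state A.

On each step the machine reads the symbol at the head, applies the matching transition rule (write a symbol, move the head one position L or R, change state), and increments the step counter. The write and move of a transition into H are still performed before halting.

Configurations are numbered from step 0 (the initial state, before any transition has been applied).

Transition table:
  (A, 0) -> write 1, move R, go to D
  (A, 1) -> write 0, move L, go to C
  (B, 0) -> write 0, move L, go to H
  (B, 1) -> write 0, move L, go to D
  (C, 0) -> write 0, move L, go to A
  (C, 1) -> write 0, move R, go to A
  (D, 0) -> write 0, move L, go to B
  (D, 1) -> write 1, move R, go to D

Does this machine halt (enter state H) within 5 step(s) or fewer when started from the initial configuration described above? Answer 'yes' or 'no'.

Step 1: in state A at pos -2, read 0 -> (A,0)->write 1,move R,goto D. Now: state=D, head=-1, tape[-3..0]=0110 (head:   ^)
Step 2: in state D at pos -1, read 1 -> (D,1)->write 1,move R,goto D. Now: state=D, head=0, tape[-3..1]=01100 (head:    ^)
Step 3: in state D at pos 0, read 0 -> (D,0)->write 0,move L,goto B. Now: state=B, head=-1, tape[-3..1]=01100 (head:   ^)
Step 4: in state B at pos -1, read 1 -> (B,1)->write 0,move L,goto D. Now: state=D, head=-2, tape[-3..1]=01000 (head:  ^)
Step 5: in state D at pos -2, read 1 -> (D,1)->write 1,move R,goto D. Now: state=D, head=-1, tape[-3..1]=01000 (head:   ^)
After 5 step(s): state = D (not H) -> not halted within 5 -> no

Answer: no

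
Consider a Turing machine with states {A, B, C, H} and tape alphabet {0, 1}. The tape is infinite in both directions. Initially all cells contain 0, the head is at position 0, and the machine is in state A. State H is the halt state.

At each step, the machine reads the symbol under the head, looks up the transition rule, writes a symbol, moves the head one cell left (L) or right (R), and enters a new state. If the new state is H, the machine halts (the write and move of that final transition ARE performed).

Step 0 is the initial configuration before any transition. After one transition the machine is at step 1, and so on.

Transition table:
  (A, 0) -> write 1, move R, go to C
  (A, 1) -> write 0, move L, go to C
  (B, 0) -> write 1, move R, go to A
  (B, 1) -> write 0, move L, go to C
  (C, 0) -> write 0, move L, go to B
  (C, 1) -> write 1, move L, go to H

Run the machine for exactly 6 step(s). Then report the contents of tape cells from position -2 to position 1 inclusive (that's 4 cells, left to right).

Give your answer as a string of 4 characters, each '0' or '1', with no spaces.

Answer: 1100

Derivation:
Step 1: in state A at pos 0, read 0 -> (A,0)->write 1,move R,goto C. Now: state=C, head=1, tape[-1..2]=0100 (head:   ^)
Step 2: in state C at pos 1, read 0 -> (C,0)->write 0,move L,goto B. Now: state=B, head=0, tape[-1..2]=0100 (head:  ^)
Step 3: in state B at pos 0, read 1 -> (B,1)->write 0,move L,goto C. Now: state=C, head=-1, tape[-2..2]=00000 (head:  ^)
Step 4: in state C at pos -1, read 0 -> (C,0)->write 0,move L,goto B. Now: state=B, head=-2, tape[-3..2]=000000 (head:  ^)
Step 5: in state B at pos -2, read 0 -> (B,0)->write 1,move R,goto A. Now: state=A, head=-1, tape[-3..2]=010000 (head:   ^)
Step 6: in state A at pos -1, read 0 -> (A,0)->write 1,move R,goto C. Now: state=C, head=0, tape[-3..2]=011000 (head:    ^)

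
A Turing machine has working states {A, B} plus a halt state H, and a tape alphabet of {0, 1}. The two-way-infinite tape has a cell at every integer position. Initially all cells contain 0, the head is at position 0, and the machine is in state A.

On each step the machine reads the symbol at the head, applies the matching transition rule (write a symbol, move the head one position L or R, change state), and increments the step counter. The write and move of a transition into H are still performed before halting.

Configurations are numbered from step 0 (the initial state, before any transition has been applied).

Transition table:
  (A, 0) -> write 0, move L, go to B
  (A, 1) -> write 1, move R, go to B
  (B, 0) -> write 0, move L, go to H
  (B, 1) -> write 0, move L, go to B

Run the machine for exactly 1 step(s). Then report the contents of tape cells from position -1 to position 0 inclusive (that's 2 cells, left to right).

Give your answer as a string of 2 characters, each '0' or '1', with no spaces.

Answer: 00

Derivation:
Step 1: in state A at pos 0, read 0 -> (A,0)->write 0,move L,goto B. Now: state=B, head=-1, tape[-2..1]=0000 (head:  ^)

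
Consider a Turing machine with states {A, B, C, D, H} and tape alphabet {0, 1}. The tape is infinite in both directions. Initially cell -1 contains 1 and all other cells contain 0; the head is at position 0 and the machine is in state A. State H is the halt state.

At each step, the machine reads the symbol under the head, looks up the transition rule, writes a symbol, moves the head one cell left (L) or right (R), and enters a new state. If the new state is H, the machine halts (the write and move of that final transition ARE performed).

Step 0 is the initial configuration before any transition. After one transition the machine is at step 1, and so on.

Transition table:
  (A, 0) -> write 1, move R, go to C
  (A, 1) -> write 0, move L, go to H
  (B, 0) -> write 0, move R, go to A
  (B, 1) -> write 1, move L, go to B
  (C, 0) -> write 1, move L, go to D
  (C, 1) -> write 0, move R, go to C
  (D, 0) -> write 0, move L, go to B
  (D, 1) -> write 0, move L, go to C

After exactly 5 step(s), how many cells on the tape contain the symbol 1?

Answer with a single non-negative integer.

Answer: 2

Derivation:
Step 1: in state A at pos 0, read 0 -> (A,0)->write 1,move R,goto C. Now: state=C, head=1, tape[-2..2]=01100 (head:    ^)
Step 2: in state C at pos 1, read 0 -> (C,0)->write 1,move L,goto D. Now: state=D, head=0, tape[-2..2]=01110 (head:   ^)
Step 3: in state D at pos 0, read 1 -> (D,1)->write 0,move L,goto C. Now: state=C, head=-1, tape[-2..2]=01010 (head:  ^)
Step 4: in state C at pos -1, read 1 -> (C,1)->write 0,move R,goto C. Now: state=C, head=0, tape[-2..2]=00010 (head:   ^)
Step 5: in state C at pos 0, read 0 -> (C,0)->write 1,move L,goto D. Now: state=D, head=-1, tape[-2..2]=00110 (head:  ^)
Cells containing 1 after step 5: {0, 1} -> 2 cell(s)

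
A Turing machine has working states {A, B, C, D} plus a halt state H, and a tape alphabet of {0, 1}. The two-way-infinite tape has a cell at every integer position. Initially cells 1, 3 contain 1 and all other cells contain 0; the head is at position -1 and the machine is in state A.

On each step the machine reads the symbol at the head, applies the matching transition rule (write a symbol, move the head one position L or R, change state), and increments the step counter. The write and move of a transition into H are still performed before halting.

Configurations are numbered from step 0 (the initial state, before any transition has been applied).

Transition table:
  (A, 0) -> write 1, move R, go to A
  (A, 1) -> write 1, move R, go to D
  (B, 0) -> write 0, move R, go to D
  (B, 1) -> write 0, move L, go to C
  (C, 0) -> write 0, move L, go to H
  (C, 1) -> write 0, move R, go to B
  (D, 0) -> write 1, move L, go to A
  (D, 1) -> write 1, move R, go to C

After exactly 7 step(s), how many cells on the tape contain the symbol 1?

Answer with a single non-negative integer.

Answer: 4

Derivation:
Step 1: in state A at pos -1, read 0 -> (A,0)->write 1,move R,goto A. Now: state=A, head=0, tape[-2..4]=0101010 (head:   ^)
Step 2: in state A at pos 0, read 0 -> (A,0)->write 1,move R,goto A. Now: state=A, head=1, tape[-2..4]=0111010 (head:    ^)
Step 3: in state A at pos 1, read 1 -> (A,1)->write 1,move R,goto D. Now: state=D, head=2, tape[-2..4]=0111010 (head:     ^)
Step 4: in state D at pos 2, read 0 -> (D,0)->write 1,move L,goto A. Now: state=A, head=1, tape[-2..4]=0111110 (head:    ^)
Step 5: in state A at pos 1, read 1 -> (A,1)->write 1,move R,goto D. Now: state=D, head=2, tape[-2..4]=0111110 (head:     ^)
Step 6: in state D at pos 2, read 1 -> (D,1)->write 1,move R,goto C. Now: state=C, head=3, tape[-2..4]=0111110 (head:      ^)
Step 7: in state C at pos 3, read 1 -> (C,1)->write 0,move R,goto B. Now: state=B, head=4, tape[-2..5]=01111000 (head:       ^)
Cells containing 1 after step 7: {-1, 0, 1, 2} -> 4 cell(s)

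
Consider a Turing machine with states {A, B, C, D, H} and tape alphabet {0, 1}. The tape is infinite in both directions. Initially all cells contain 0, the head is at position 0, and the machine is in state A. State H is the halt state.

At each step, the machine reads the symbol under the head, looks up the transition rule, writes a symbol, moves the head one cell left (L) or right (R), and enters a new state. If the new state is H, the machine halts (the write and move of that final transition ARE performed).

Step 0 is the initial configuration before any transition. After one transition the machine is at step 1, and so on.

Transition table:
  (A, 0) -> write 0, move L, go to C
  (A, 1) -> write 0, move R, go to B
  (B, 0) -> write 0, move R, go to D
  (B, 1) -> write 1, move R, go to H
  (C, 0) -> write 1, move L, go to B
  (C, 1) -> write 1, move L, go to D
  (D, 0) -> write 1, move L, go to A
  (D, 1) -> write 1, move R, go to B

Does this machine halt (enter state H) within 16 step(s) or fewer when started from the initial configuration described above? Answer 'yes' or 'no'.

Step 1: in state A at pos 0, read 0 -> (A,0)->write 0,move L,goto C. Now: state=C, head=-1, tape[-2..1]=0000 (head:  ^)
Step 2: in state C at pos -1, read 0 -> (C,0)->write 1,move L,goto B. Now: state=B, head=-2, tape[-3..1]=00100 (head:  ^)
Step 3: in state B at pos -2, read 0 -> (B,0)->write 0,move R,goto D. Now: state=D, head=-1, tape[-3..1]=00100 (head:   ^)
Step 4: in state D at pos -1, read 1 -> (D,1)->write 1,move R,goto B. Now: state=B, head=0, tape[-3..1]=00100 (head:    ^)
Step 5: in state B at pos 0, read 0 -> (B,0)->write 0,move R,goto D. Now: state=D, head=1, tape[-3..2]=001000 (head:     ^)
Step 6: in state D at pos 1, read 0 -> (D,0)->write 1,move L,goto A. Now: state=A, head=0, tape[-3..2]=001010 (head:    ^)
Step 7: in state A at pos 0, read 0 -> (A,0)->write 0,move L,goto C. Now: state=C, head=-1, tape[-3..2]=001010 (head:   ^)
Step 8: in state C at pos -1, read 1 -> (C,1)->write 1,move L,goto D. Now: state=D, head=-2, tape[-3..2]=001010 (head:  ^)
Step 9: in state D at pos -2, read 0 -> (D,0)->write 1,move L,goto A. Now: state=A, head=-3, tape[-4..2]=0011010 (head:  ^)
Step 10: in state A at pos -3, read 0 -> (A,0)->write 0,move L,goto C. Now: state=C, head=-4, tape[-5..2]=00011010 (head:  ^)
Step 11: in state C at pos -4, read 0 -> (C,0)->write 1,move L,goto B. Now: state=B, head=-5, tape[-6..2]=001011010 (head:  ^)
Step 12: in state B at pos -5, read 0 -> (B,0)->write 0,move R,goto D. Now: state=D, head=-4, tape[-6..2]=001011010 (head:   ^)
Step 13: in state D at pos -4, read 1 -> (D,1)->write 1,move R,goto B. Now: state=B, head=-3, tape[-6..2]=001011010 (head:    ^)
Step 14: in state B at pos -3, read 0 -> (B,0)->write 0,move R,goto D. Now: state=D, head=-2, tape[-6..2]=001011010 (head:     ^)
Step 15: in state D at pos -2, read 1 -> (D,1)->write 1,move R,goto B. Now: state=B, head=-1, tape[-6..2]=001011010 (head:      ^)
Step 16: in state B at pos -1, read 1 -> (B,1)->write 1,move R,goto H. Now: state=H, head=0, tape[-6..2]=001011010 (head:       ^)
State H reached at step 16; 16 <= 16 -> yes

Answer: yes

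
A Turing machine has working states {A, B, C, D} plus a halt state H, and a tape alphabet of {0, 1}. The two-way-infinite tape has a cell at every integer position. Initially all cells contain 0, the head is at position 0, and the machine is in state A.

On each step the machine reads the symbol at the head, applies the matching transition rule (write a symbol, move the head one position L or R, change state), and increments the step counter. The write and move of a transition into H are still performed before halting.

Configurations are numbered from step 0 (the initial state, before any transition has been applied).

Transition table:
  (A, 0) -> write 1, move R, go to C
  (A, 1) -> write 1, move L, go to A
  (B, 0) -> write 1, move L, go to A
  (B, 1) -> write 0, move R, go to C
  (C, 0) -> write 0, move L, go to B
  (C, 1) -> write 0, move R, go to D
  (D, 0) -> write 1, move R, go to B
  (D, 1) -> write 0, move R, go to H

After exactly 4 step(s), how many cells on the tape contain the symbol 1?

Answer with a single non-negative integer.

Answer: 0

Derivation:
Step 1: in state A at pos 0, read 0 -> (A,0)->write 1,move R,goto C. Now: state=C, head=1, tape[-1..2]=0100 (head:   ^)
Step 2: in state C at pos 1, read 0 -> (C,0)->write 0,move L,goto B. Now: state=B, head=0, tape[-1..2]=0100 (head:  ^)
Step 3: in state B at pos 0, read 1 -> (B,1)->write 0,move R,goto C. Now: state=C, head=1, tape[-1..2]=0000 (head:   ^)
Step 4: in state C at pos 1, read 0 -> (C,0)->write 0,move L,goto B. Now: state=B, head=0, tape[-1..2]=0000 (head:  ^)
No cell contains 1 after step 4 -> 0 cell(s)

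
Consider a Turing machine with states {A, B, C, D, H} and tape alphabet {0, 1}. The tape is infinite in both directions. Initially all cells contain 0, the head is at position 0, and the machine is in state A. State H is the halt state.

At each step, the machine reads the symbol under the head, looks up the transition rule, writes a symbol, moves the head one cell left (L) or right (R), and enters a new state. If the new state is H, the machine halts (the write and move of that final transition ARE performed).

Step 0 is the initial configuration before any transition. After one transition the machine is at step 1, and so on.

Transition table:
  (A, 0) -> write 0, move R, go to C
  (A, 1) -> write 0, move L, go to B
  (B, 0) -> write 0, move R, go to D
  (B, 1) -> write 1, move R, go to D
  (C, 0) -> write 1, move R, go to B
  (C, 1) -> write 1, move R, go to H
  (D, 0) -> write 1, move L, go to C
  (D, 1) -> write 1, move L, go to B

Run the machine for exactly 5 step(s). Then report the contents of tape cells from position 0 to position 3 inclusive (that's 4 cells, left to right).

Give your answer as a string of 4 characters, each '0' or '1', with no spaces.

Step 1: in state A at pos 0, read 0 -> (A,0)->write 0,move R,goto C. Now: state=C, head=1, tape[-1..2]=0000 (head:   ^)
Step 2: in state C at pos 1, read 0 -> (C,0)->write 1,move R,goto B. Now: state=B, head=2, tape[-1..3]=00100 (head:    ^)
Step 3: in state B at pos 2, read 0 -> (B,0)->write 0,move R,goto D. Now: state=D, head=3, tape[-1..4]=001000 (head:     ^)
Step 4: in state D at pos 3, read 0 -> (D,0)->write 1,move L,goto C. Now: state=C, head=2, tape[-1..4]=001010 (head:    ^)
Step 5: in state C at pos 2, read 0 -> (C,0)->write 1,move R,goto B. Now: state=B, head=3, tape[-1..4]=001110 (head:     ^)

Answer: 0111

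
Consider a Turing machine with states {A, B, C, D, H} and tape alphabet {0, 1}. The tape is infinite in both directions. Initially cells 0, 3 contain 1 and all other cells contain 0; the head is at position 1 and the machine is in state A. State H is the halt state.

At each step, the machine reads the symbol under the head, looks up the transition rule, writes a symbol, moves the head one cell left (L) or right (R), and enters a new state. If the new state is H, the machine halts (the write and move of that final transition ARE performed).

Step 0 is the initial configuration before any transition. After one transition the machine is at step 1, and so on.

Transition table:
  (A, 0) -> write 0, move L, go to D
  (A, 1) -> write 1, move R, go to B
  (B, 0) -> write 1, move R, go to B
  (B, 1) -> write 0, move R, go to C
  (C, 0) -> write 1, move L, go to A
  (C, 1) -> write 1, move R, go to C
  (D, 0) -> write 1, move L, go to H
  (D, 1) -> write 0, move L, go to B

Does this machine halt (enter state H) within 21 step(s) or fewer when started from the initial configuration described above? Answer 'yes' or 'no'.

Answer: yes

Derivation:
Step 1: in state A at pos 1, read 0 -> (A,0)->write 0,move L,goto D. Now: state=D, head=0, tape[-1..4]=010010 (head:  ^)
Step 2: in state D at pos 0, read 1 -> (D,1)->write 0,move L,goto B. Now: state=B, head=-1, tape[-2..4]=0000010 (head:  ^)
Step 3: in state B at pos -1, read 0 -> (B,0)->write 1,move R,goto B. Now: state=B, head=0, tape[-2..4]=0100010 (head:   ^)
Step 4: in state B at pos 0, read 0 -> (B,0)->write 1,move R,goto B. Now: state=B, head=1, tape[-2..4]=0110010 (head:    ^)
Step 5: in state B at pos 1, read 0 -> (B,0)->write 1,move R,goto B. Now: state=B, head=2, tape[-2..4]=0111010 (head:     ^)
Step 6: in state B at pos 2, read 0 -> (B,0)->write 1,move R,goto B. Now: state=B, head=3, tape[-2..4]=0111110 (head:      ^)
Step 7: in state B at pos 3, read 1 -> (B,1)->write 0,move R,goto C. Now: state=C, head=4, tape[-2..5]=01111000 (head:       ^)
Step 8: in state C at pos 4, read 0 -> (C,0)->write 1,move L,goto A. Now: state=A, head=3, tape[-2..5]=01111010 (head:      ^)
Step 9: in state A at pos 3, read 0 -> (A,0)->write 0,move L,goto D. Now: state=D, head=2, tape[-2..5]=01111010 (head:     ^)
Step 10: in state D at pos 2, read 1 -> (D,1)->write 0,move L,goto B. Now: state=B, head=1, tape[-2..5]=01110010 (head:    ^)
Step 11: in state B at pos 1, read 1 -> (B,1)->write 0,move R,goto C. Now: state=C, head=2, tape[-2..5]=01100010 (head:     ^)
Step 12: in state C at pos 2, read 0 -> (C,0)->write 1,move L,goto A. Now: state=A, head=1, tape[-2..5]=01101010 (head:    ^)
Step 13: in state A at pos 1, read 0 -> (A,0)->write 0,move L,goto D. Now: state=D, head=0, tape[-2..5]=01101010 (head:   ^)
Step 14: in state D at pos 0, read 1 -> (D,1)->write 0,move L,goto B. Now: state=B, head=-1, tape[-2..5]=01001010 (head:  ^)
Step 15: in state B at pos -1, read 1 -> (B,1)->write 0,move R,goto C. Now: state=C, head=0, tape[-2..5]=00001010 (head:   ^)
Step 16: in state C at pos 0, read 0 -> (C,0)->write 1,move L,goto A. Now: state=A, head=-1, tape[-2..5]=00101010 (head:  ^)
Step 17: in state A at pos -1, read 0 -> (A,0)->write 0,move L,goto D. Now: state=D, head=-2, tape[-3..5]=000101010 (head:  ^)
Step 18: in state D at pos -2, read 0 -> (D,0)->write 1,move L,goto H. Now: state=H, head=-3, tape[-4..5]=0010101010 (head:  ^)
State H reached at step 18; 18 <= 21 -> yes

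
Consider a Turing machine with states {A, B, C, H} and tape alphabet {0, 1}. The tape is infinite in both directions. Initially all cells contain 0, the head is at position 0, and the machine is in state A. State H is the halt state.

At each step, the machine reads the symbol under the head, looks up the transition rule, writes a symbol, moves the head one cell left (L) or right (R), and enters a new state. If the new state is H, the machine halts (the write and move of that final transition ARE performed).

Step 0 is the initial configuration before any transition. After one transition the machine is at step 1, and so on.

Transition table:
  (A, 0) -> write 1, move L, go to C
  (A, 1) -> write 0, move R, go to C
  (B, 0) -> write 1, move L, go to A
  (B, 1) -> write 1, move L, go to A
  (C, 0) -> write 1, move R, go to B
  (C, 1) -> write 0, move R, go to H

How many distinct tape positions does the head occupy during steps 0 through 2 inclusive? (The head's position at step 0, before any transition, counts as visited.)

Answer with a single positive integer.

Answer: 2

Derivation:
Step 1: in state A at pos 0, read 0 -> (A,0)->write 1,move L,goto C. Now: state=C, head=-1, tape[-2..1]=0010 (head:  ^)
Step 2: in state C at pos -1, read 0 -> (C,0)->write 1,move R,goto B. Now: state=B, head=0, tape[-2..1]=0110 (head:   ^)
Head positions at steps 0..2: starting at 0, distinct positions visited = {-1, 0} -> 2 position(s)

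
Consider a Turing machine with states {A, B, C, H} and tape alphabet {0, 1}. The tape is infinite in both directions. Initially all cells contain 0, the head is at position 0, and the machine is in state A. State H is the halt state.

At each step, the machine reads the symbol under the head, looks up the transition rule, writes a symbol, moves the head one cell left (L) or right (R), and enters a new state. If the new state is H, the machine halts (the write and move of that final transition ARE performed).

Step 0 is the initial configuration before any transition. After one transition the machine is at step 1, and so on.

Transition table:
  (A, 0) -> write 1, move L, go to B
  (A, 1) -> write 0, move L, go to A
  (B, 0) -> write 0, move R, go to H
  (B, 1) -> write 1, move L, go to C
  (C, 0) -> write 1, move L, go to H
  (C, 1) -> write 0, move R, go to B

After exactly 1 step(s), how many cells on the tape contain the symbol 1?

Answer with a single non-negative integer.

Step 1: in state A at pos 0, read 0 -> (A,0)->write 1,move L,goto B. Now: state=B, head=-1, tape[-2..1]=0010 (head:  ^)
Cells containing 1 after step 1: {0} -> 1 cell(s)

Answer: 1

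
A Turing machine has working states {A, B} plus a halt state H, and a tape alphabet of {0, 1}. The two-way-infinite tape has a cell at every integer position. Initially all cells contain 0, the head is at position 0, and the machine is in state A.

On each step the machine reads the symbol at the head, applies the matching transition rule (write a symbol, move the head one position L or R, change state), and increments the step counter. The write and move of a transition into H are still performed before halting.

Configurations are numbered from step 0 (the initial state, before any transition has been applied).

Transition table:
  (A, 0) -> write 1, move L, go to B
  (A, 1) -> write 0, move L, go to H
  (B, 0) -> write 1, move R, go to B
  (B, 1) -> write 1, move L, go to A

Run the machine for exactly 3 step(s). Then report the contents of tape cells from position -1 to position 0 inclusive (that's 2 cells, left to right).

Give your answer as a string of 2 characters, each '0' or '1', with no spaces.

Answer: 11

Derivation:
Step 1: in state A at pos 0, read 0 -> (A,0)->write 1,move L,goto B. Now: state=B, head=-1, tape[-2..1]=0010 (head:  ^)
Step 2: in state B at pos -1, read 0 -> (B,0)->write 1,move R,goto B. Now: state=B, head=0, tape[-2..1]=0110 (head:   ^)
Step 3: in state B at pos 0, read 1 -> (B,1)->write 1,move L,goto A. Now: state=A, head=-1, tape[-2..1]=0110 (head:  ^)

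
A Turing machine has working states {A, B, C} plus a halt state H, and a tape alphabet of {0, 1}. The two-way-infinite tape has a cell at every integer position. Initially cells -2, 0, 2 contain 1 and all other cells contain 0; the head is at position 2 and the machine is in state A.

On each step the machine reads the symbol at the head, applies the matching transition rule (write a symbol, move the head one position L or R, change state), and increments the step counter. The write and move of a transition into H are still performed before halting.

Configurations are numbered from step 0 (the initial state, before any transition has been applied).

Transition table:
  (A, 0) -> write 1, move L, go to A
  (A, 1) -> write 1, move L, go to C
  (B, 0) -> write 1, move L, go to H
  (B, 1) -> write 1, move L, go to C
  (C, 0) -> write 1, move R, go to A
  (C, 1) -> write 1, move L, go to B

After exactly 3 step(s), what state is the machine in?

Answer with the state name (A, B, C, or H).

Answer: C

Derivation:
Step 1: in state A at pos 2, read 1 -> (A,1)->write 1,move L,goto C. Now: state=C, head=1, tape[-3..3]=0101010 (head:     ^)
Step 2: in state C at pos 1, read 0 -> (C,0)->write 1,move R,goto A. Now: state=A, head=2, tape[-3..3]=0101110 (head:      ^)
Step 3: in state A at pos 2, read 1 -> (A,1)->write 1,move L,goto C. Now: state=C, head=1, tape[-3..3]=0101110 (head:     ^)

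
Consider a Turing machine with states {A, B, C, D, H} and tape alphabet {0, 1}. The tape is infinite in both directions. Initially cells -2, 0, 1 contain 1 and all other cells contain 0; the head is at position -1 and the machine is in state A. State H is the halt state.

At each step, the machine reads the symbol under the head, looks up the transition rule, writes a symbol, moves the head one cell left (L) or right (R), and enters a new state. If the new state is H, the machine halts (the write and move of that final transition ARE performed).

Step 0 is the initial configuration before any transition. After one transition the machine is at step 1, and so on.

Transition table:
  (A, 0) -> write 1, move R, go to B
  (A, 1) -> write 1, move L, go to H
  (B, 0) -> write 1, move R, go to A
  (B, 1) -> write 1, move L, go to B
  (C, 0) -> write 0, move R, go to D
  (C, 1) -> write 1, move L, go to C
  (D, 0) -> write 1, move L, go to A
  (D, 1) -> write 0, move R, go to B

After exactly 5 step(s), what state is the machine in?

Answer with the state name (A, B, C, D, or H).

Step 1: in state A at pos -1, read 0 -> (A,0)->write 1,move R,goto B. Now: state=B, head=0, tape[-3..2]=011110 (head:    ^)
Step 2: in state B at pos 0, read 1 -> (B,1)->write 1,move L,goto B. Now: state=B, head=-1, tape[-3..2]=011110 (head:   ^)
Step 3: in state B at pos -1, read 1 -> (B,1)->write 1,move L,goto B. Now: state=B, head=-2, tape[-3..2]=011110 (head:  ^)
Step 4: in state B at pos -2, read 1 -> (B,1)->write 1,move L,goto B. Now: state=B, head=-3, tape[-4..2]=0011110 (head:  ^)
Step 5: in state B at pos -3, read 0 -> (B,0)->write 1,move R,goto A. Now: state=A, head=-2, tape[-4..2]=0111110 (head:   ^)

Answer: A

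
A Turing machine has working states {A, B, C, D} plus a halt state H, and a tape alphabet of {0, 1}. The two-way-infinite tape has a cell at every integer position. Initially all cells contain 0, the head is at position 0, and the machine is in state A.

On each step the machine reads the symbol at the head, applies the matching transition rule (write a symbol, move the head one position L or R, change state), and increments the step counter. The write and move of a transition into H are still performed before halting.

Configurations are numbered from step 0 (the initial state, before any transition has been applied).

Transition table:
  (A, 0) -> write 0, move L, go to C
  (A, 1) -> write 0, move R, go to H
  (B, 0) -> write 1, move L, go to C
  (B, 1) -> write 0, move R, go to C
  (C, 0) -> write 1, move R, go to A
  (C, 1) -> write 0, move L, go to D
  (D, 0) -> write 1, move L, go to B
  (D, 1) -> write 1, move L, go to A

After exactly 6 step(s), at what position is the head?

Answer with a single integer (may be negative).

Answer: -4

Derivation:
Step 1: in state A at pos 0, read 0 -> (A,0)->write 0,move L,goto C. Now: state=C, head=-1, tape[-2..1]=0000 (head:  ^)
Step 2: in state C at pos -1, read 0 -> (C,0)->write 1,move R,goto A. Now: state=A, head=0, tape[-2..1]=0100 (head:   ^)
Step 3: in state A at pos 0, read 0 -> (A,0)->write 0,move L,goto C. Now: state=C, head=-1, tape[-2..1]=0100 (head:  ^)
Step 4: in state C at pos -1, read 1 -> (C,1)->write 0,move L,goto D. Now: state=D, head=-2, tape[-3..1]=00000 (head:  ^)
Step 5: in state D at pos -2, read 0 -> (D,0)->write 1,move L,goto B. Now: state=B, head=-3, tape[-4..1]=001000 (head:  ^)
Step 6: in state B at pos -3, read 0 -> (B,0)->write 1,move L,goto C. Now: state=C, head=-4, tape[-5..1]=0011000 (head:  ^)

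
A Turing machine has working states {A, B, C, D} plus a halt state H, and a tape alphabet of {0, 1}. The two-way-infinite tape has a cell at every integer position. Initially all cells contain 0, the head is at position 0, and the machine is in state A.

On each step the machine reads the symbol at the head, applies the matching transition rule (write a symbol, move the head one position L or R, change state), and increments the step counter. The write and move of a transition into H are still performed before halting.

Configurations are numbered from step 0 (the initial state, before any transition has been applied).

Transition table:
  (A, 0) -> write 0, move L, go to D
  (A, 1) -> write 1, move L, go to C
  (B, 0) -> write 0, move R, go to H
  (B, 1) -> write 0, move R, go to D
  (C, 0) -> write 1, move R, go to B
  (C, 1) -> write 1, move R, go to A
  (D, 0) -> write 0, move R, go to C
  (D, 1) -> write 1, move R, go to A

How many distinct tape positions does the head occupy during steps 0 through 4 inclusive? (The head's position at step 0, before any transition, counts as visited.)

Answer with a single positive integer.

Answer: 4

Derivation:
Step 1: in state A at pos 0, read 0 -> (A,0)->write 0,move L,goto D. Now: state=D, head=-1, tape[-2..1]=0000 (head:  ^)
Step 2: in state D at pos -1, read 0 -> (D,0)->write 0,move R,goto C. Now: state=C, head=0, tape[-2..1]=0000 (head:   ^)
Step 3: in state C at pos 0, read 0 -> (C,0)->write 1,move R,goto B. Now: state=B, head=1, tape[-2..2]=00100 (head:    ^)
Step 4: in state B at pos 1, read 0 -> (B,0)->write 0,move R,goto H. Now: state=H, head=2, tape[-2..3]=001000 (head:     ^)
Head positions at steps 0..4: starting at 0, distinct positions visited = {-1, 0, 1, 2} -> 4 position(s)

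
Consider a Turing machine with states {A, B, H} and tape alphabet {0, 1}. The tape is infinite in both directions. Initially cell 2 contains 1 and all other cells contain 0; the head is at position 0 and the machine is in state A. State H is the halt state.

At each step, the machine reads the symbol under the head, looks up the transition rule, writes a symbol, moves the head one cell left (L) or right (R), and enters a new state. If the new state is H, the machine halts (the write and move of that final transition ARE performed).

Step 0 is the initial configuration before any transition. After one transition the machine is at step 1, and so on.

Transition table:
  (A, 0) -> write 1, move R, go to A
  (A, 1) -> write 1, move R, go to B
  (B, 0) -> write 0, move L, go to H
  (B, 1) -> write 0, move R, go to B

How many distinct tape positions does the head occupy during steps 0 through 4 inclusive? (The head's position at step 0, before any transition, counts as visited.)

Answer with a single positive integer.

Answer: 4

Derivation:
Step 1: in state A at pos 0, read 0 -> (A,0)->write 1,move R,goto A. Now: state=A, head=1, tape[-1..3]=01010 (head:   ^)
Step 2: in state A at pos 1, read 0 -> (A,0)->write 1,move R,goto A. Now: state=A, head=2, tape[-1..3]=01110 (head:    ^)
Step 3: in state A at pos 2, read 1 -> (A,1)->write 1,move R,goto B. Now: state=B, head=3, tape[-1..4]=011100 (head:     ^)
Step 4: in state B at pos 3, read 0 -> (B,0)->write 0,move L,goto H. Now: state=H, head=2, tape[-1..4]=011100 (head:    ^)
Head positions at steps 0..4: starting at 0, distinct positions visited = {0, 1, 2, 3} -> 4 position(s)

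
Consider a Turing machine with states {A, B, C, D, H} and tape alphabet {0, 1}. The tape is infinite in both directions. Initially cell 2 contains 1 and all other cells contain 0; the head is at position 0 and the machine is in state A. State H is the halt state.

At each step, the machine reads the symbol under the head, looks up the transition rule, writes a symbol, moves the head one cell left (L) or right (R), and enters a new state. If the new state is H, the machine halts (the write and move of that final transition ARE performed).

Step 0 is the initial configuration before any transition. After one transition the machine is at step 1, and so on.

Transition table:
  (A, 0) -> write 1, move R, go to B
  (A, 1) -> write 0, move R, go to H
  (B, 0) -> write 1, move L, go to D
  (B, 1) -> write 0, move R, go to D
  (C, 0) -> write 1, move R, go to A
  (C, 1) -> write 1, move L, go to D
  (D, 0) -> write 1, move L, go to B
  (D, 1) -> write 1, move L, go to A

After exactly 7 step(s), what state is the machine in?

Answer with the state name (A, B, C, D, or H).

Answer: B

Derivation:
Step 1: in state A at pos 0, read 0 -> (A,0)->write 1,move R,goto B. Now: state=B, head=1, tape[-1..3]=01010 (head:   ^)
Step 2: in state B at pos 1, read 0 -> (B,0)->write 1,move L,goto D. Now: state=D, head=0, tape[-1..3]=01110 (head:  ^)
Step 3: in state D at pos 0, read 1 -> (D,1)->write 1,move L,goto A. Now: state=A, head=-1, tape[-2..3]=001110 (head:  ^)
Step 4: in state A at pos -1, read 0 -> (A,0)->write 1,move R,goto B. Now: state=B, head=0, tape[-2..3]=011110 (head:   ^)
Step 5: in state B at pos 0, read 1 -> (B,1)->write 0,move R,goto D. Now: state=D, head=1, tape[-2..3]=010110 (head:    ^)
Step 6: in state D at pos 1, read 1 -> (D,1)->write 1,move L,goto A. Now: state=A, head=0, tape[-2..3]=010110 (head:   ^)
Step 7: in state A at pos 0, read 0 -> (A,0)->write 1,move R,goto B. Now: state=B, head=1, tape[-2..3]=011110 (head:    ^)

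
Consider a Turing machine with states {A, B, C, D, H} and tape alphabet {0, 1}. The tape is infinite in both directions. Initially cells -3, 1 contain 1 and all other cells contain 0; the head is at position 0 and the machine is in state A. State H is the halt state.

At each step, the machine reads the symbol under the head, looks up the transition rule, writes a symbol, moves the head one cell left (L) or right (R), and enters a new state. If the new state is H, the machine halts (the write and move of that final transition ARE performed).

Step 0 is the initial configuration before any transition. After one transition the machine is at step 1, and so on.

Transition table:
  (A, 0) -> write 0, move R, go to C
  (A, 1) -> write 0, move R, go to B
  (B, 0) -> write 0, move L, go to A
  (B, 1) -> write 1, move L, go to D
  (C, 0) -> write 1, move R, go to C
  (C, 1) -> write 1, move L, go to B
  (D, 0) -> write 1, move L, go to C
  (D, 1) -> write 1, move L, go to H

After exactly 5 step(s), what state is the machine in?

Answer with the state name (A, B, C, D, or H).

Step 1: in state A at pos 0, read 0 -> (A,0)->write 0,move R,goto C. Now: state=C, head=1, tape[-4..2]=0100010 (head:      ^)
Step 2: in state C at pos 1, read 1 -> (C,1)->write 1,move L,goto B. Now: state=B, head=0, tape[-4..2]=0100010 (head:     ^)
Step 3: in state B at pos 0, read 0 -> (B,0)->write 0,move L,goto A. Now: state=A, head=-1, tape[-4..2]=0100010 (head:    ^)
Step 4: in state A at pos -1, read 0 -> (A,0)->write 0,move R,goto C. Now: state=C, head=0, tape[-4..2]=0100010 (head:     ^)
Step 5: in state C at pos 0, read 0 -> (C,0)->write 1,move R,goto C. Now: state=C, head=1, tape[-4..2]=0100110 (head:      ^)

Answer: C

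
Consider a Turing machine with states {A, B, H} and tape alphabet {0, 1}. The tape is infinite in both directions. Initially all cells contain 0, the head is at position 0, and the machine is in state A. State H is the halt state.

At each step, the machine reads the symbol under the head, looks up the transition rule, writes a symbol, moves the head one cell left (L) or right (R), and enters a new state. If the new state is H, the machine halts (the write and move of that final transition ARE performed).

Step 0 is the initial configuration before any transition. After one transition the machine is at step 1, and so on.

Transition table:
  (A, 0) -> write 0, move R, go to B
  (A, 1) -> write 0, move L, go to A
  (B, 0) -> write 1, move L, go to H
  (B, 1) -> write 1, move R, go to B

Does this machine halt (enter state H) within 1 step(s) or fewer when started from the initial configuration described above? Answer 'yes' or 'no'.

Step 1: in state A at pos 0, read 0 -> (A,0)->write 0,move R,goto B. Now: state=B, head=1, tape[-1..2]=0000 (head:   ^)
After 1 step(s): state = B (not H) -> not halted within 1 -> no

Answer: no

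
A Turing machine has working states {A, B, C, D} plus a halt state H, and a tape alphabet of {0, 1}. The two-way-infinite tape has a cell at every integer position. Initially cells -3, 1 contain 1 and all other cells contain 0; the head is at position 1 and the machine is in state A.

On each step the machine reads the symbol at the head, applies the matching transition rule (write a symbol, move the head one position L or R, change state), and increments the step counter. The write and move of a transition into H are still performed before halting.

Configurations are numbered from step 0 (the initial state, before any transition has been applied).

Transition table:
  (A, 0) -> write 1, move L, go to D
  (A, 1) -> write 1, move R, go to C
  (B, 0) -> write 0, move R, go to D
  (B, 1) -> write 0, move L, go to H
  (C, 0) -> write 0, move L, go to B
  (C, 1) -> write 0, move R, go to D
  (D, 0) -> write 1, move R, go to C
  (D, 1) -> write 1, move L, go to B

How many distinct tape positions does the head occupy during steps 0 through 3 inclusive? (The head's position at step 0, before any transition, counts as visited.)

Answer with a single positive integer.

Step 1: in state A at pos 1, read 1 -> (A,1)->write 1,move R,goto C. Now: state=C, head=2, tape[-4..3]=01000100 (head:       ^)
Step 2: in state C at pos 2, read 0 -> (C,0)->write 0,move L,goto B. Now: state=B, head=1, tape[-4..3]=01000100 (head:      ^)
Step 3: in state B at pos 1, read 1 -> (B,1)->write 0,move L,goto H. Now: state=H, head=0, tape[-4..3]=01000000 (head:     ^)
Head positions at steps 0..3: starting at 1, distinct positions visited = {0, 1, 2} -> 3 position(s)

Answer: 3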